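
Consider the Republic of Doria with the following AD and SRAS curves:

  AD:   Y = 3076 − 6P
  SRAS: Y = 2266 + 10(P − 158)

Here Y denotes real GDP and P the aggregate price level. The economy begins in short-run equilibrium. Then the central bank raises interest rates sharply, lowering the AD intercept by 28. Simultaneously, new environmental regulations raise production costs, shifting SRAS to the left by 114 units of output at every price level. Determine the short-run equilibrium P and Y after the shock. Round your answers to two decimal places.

P = 154.75, Y = 2119.50

After both shocks: AD is Y = 3048 − 6P and SRAS is Y = 572 + 10P.
Setting them equal: 2476 = 16P, so P = 154.75.
Substituting into AD, Y = 2119.50.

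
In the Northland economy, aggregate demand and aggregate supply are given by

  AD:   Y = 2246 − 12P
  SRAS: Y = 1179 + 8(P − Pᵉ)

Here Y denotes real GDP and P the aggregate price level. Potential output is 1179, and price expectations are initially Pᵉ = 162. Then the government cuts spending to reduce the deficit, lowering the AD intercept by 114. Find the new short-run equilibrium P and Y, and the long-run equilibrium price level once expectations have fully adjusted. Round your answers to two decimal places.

Short run: P = 112.45, Y = 782.60. Long run: P = 79.42.

AD shifts left: new AD is Y = 2132 − 12P. With Pᵉ = 162, SRAS is Y = 8P − 117.
Short run: 2132 − 12P = 8P − 117 gives 2249 = 20P, so P = 112.45 and Y = 2132 − 12P = 782.60.
Y = 782.60 is below potential 1179; expectations adjust and SRAS shifts right until Y = 1179.
Long run: on the new AD curve, 1179 = 2132 − 12P gives P = 79.42.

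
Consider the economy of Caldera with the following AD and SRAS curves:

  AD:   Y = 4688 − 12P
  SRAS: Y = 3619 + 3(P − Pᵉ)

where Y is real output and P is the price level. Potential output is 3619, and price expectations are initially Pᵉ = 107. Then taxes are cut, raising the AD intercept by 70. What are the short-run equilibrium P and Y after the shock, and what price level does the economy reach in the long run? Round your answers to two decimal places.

AD shifts right: new AD is Y = 4758 − 12P. With Pᵉ = 107, SRAS is Y = 3298 + 3P.
Short run: 4758 − 12P = 3298 + 3P gives 1460 = 15P, so P = 97.33 and Y = 4758 − 12P = 3590.00.
Y = 3590.00 is below potential 3619; expectations adjust and SRAS shifts right until Y = 3619.
Long run: on the new AD curve, 3619 = 4758 − 12P gives P = 94.92.

Short run: P = 97.33, Y = 3590.00. Long run: P = 94.92.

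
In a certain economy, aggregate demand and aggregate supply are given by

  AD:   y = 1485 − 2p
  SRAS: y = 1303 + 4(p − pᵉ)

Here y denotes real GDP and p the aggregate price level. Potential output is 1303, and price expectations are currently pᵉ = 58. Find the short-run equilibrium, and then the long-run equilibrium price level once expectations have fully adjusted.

Short run: p = 69, y = 1347. Long run: p = 91.

Short run: with pᵉ = 58, SRAS is y = 1071 + 4p. Setting AD = SRAS gives 414 = 6p, so p = 69 and y = 1485 − 2·69 = 1347.
Output 1347 is above potential 1303, so over time expected prices rise and SRAS shifts left until y returns to 1303.
Long run: y = 1303 on the AD curve gives 1303 = 1485 − 2p, so p = 91.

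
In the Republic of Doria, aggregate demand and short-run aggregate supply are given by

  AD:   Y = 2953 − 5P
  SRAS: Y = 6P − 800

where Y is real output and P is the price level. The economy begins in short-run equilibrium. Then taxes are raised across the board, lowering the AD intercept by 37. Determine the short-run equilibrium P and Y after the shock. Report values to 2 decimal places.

This is a negative demand shock: AD shifts left.
New AD: Y = 2916 − 5P.
Set AD = SRAS: 2916 − 5P = 6P − 800, so 3716 = 11P and P = 337.82.
Substituting into AD, Y = 1226.91.

P = 337.82, Y = 1226.91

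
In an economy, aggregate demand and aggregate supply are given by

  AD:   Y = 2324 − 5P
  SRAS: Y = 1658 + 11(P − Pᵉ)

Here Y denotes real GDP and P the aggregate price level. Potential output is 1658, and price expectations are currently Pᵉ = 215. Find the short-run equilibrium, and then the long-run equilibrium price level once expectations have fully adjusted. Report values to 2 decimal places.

Short run: with Pᵉ = 215, SRAS is Y = 11P − 707. Setting AD = SRAS gives 3031 = 16P, so P = 189.44 and Y = 2324 − 5P = 1376.81.
Output 1376.81 is below potential 1658, so over time expected prices fall and SRAS shifts right until Y returns to 1658.
Long run: Y = 1658 on the AD curve gives 1658 = 2324 − 5P, so P = 133.20.

Short run: P = 189.44, Y = 1376.81. Long run: P = 133.20.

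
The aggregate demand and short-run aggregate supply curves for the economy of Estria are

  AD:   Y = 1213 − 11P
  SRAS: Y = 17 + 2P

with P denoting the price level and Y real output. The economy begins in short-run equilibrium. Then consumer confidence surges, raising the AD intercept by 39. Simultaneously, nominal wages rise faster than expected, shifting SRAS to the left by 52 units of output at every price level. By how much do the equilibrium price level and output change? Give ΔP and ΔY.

ΔP = +7, ΔY = -38

After both shocks: AD is Y = 1252 − 11P and SRAS is Y = 2P − 35.
Setting them equal: 1287 = 13P, so P = 99.
Y = 1252 − 11·99 = 163.
Initially P = 92, Y = 201, so ΔP = +7 and ΔY = -38.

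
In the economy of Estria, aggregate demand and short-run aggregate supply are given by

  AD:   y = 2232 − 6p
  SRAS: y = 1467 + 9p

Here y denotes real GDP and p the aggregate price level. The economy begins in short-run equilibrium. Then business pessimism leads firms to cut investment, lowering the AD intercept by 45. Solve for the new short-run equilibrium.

p = 48, y = 1899

This is a negative demand shock: AD shifts left.
New AD: y = 2187 − 6p.
Set AD = SRAS: 2187 − 6p = 1467 + 9p, so 720 = 15p and p = 48.
y = 2187 − 6·48 = 1899.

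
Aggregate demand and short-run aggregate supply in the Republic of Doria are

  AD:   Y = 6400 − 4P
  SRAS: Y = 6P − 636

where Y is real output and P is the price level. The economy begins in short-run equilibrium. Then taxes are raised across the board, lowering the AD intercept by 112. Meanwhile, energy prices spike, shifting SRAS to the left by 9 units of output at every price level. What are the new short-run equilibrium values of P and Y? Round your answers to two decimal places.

After both shocks: AD is Y = 6288 − 4P and SRAS is Y = 6P − 645.
Setting them equal: 6933 = 10P, so P = 693.30.
Substituting into AD, Y = 3514.80.

P = 693.30, Y = 3514.80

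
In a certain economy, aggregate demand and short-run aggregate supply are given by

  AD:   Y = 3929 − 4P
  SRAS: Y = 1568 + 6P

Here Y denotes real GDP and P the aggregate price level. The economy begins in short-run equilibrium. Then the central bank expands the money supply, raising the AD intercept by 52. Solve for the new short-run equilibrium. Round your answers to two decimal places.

P = 241.30, Y = 3015.80

This is a positive demand shock: AD shifts right.
New AD: Y = 3981 − 4P.
Set AD = SRAS: 3981 − 4P = 1568 + 6P, so 2413 = 10P and P = 241.30.
Substituting into AD, Y = 3015.80.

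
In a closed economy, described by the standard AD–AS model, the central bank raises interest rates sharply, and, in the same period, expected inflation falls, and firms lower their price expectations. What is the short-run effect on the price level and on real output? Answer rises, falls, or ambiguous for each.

Price level: falls; output: ambiguous

The first event is a negative demand shock: AD shifts left, which by itself pushes P down and Y down.
The second is a favourable supply shock: SRAS shifts right, which by itself pushes P down and Y up.
Both shocks push P down, so P falls. The two shocks push Y in opposite directions, so the effect on Y is ambiguous.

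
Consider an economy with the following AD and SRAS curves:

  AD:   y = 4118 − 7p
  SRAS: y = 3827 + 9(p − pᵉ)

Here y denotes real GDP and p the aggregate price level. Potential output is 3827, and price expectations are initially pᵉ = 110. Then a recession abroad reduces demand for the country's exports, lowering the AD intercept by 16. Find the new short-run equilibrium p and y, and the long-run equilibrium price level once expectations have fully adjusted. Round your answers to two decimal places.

Short run: p = 79.06, y = 3548.56. Long run: p = 39.29.

AD shifts left: new AD is y = 4102 − 7p. With pᵉ = 110, SRAS is y = 2837 + 9p.
Short run: 4102 − 7p = 2837 + 9p gives 1265 = 16p, so p = 79.06 and y = 4102 − 7p = 3548.56.
y = 3548.56 is below potential 3827; expectations adjust and SRAS shifts right until y = 3827.
Long run: on the new AD curve, 3827 = 4102 − 7p gives p = 39.29.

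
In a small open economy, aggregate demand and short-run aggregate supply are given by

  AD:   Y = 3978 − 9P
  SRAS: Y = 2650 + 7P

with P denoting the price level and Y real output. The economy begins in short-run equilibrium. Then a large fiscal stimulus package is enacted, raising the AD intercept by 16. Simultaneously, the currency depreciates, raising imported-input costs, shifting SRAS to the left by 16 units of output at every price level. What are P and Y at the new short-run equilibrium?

After both shocks: AD is Y = 3994 − 9P and SRAS is Y = 2634 + 7P.
Setting them equal: 1360 = 16P, so P = 85.
Y = 3994 − 9·85 = 3229.

P = 85, Y = 3229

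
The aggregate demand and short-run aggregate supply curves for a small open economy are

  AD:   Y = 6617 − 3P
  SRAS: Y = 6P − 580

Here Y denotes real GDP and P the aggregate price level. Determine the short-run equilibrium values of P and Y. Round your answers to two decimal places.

Set AD = SRAS: 6617 − 3P = 6P − 580, so 7197 = 9P and P = 799.67.
Substituting into AD, Y = 6617 − 3P = 4218.00.

P = 799.67, Y = 4218.00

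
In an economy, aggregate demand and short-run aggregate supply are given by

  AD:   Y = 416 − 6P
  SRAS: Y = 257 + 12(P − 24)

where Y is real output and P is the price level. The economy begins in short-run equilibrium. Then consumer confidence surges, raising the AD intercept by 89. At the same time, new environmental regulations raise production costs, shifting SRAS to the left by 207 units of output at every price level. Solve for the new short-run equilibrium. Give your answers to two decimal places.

After both shocks: AD is Y = 505 − 6P and SRAS is Y = 12P − 238.
Setting them equal: 743 = 18P, so P = 41.28.
Substituting into AD, Y = 257.33.

P = 41.28, Y = 257.33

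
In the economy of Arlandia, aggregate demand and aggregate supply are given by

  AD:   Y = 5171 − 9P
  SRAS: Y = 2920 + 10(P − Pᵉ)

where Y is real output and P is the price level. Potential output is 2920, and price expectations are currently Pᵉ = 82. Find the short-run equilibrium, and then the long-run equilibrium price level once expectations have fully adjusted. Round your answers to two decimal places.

Short run: P = 161.63, Y = 3716.32. Long run: P = 250.11.

Short run: with Pᵉ = 82, SRAS is Y = 2100 + 10P. Setting AD = SRAS gives 3071 = 19P, so P = 161.63 and Y = 5171 − 9P = 3716.32.
Output 3716.32 is above potential 2920, so over time expected prices rise and SRAS shifts left until Y returns to 2920.
Long run: Y = 2920 on the AD curve gives 2920 = 5171 − 9P, so P = 250.11.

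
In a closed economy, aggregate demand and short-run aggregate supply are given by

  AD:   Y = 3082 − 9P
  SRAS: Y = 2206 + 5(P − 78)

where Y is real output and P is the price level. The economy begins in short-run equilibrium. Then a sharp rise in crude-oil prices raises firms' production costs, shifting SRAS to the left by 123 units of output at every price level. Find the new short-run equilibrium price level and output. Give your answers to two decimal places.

This is a negative supply shock: SRAS shifts left.
New SRAS: Y = 1693 + 5P.
Set AD = SRAS: 3082 − 9P = 1693 + 5P, so 1389 = 14P and P = 99.21.
Substituting into AD, Y = 2189.07.

P = 99.21, Y = 2189.07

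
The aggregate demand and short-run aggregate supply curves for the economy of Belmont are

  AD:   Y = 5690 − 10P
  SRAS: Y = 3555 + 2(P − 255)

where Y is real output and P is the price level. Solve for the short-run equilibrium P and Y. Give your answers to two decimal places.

P = 220.42, Y = 3485.83

Write SRAS as Y = 3555 + 2P − 510 = 3045 + 2P.
Set AD = SRAS: 5690 − 10P = 3045 + 2P, so 2645 = 12P and P = 220.42.
Substituting into AD, Y = 5690 − 10P = 3485.83.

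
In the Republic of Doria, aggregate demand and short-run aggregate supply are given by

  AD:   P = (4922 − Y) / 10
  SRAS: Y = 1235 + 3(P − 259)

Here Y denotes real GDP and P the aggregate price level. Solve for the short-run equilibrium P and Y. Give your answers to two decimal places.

Write SRAS as Y = 1235 + 3P − 777 = 458 + 3P.
Rearrange AD to Y = 4922 − 10P.
Set AD = SRAS: 4922 − 10P = 458 + 3P, so 4464 = 13P and P = 343.38.
Substituting into AD, Y = 4922 − 10P = 1488.15.

P = 343.38, Y = 1488.15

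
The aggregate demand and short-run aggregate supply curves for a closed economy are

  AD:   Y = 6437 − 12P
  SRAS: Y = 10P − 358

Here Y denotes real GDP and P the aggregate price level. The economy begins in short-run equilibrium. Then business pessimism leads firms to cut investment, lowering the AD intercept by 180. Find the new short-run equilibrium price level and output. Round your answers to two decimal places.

This is a negative demand shock: AD shifts left.
New AD: Y = 6257 − 12P.
Set AD = SRAS: 6257 − 12P = 10P − 358, so 6615 = 22P and P = 300.68.
Substituting into AD, Y = 2648.82.

P = 300.68, Y = 2648.82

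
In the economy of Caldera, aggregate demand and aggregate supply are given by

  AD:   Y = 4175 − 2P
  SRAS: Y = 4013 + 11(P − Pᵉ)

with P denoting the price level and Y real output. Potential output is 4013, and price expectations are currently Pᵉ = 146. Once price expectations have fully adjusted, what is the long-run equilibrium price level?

Long-run P = 81

Short run: with Pᵉ = 146, SRAS is Y = 2407 + 11P. Setting AD = SRAS gives 1768 = 13P, so P = 136 and Y = 4175 − 2·136 = 3903.
Output 3903 is below potential 4013, so over time expected prices fall and SRAS shifts right until Y returns to 4013.
Long run: Y = 4013 on the AD curve gives 4013 = 4175 − 2P, so P = 81.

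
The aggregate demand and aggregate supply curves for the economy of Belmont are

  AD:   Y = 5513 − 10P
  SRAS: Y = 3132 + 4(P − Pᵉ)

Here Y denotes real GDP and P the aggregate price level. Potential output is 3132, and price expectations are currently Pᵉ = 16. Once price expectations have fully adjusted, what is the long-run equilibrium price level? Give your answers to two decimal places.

Short run: with Pᵉ = 16, SRAS is Y = 3068 + 4P. Setting AD = SRAS gives 2445 = 14P, so P = 174.64 and Y = 5513 − 10P = 3766.57.
Output 3766.57 is above potential 3132, so over time expected prices rise and SRAS shifts left until Y returns to 3132.
Long run: Y = 3132 on the AD curve gives 3132 = 5513 − 10P, so P = 238.10.

Long-run P = 238.10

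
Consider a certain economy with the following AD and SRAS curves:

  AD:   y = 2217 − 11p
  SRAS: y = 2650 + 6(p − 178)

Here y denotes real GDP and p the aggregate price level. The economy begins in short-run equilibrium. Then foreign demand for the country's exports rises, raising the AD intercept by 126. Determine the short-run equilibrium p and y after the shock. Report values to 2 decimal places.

p = 44.76, y = 1850.59

This is a positive demand shock: AD shifts right.
New AD: y = 2343 − 11p.
SRAS can be written y = 1582 + 6p.
Set AD = SRAS: 2343 − 11p = 1582 + 6p, so 761 = 17p and p = 44.76.
Substituting into AD, y = 1850.59.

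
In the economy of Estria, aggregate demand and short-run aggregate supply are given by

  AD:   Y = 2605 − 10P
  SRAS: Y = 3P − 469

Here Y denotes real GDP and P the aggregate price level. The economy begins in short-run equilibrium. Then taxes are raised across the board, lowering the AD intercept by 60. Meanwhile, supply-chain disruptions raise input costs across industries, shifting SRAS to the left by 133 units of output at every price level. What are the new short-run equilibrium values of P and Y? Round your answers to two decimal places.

After both shocks: AD is Y = 2545 − 10P and SRAS is Y = 3P − 602.
Setting them equal: 3147 = 13P, so P = 242.08.
Substituting into AD, Y = 124.23.

P = 242.08, Y = 124.23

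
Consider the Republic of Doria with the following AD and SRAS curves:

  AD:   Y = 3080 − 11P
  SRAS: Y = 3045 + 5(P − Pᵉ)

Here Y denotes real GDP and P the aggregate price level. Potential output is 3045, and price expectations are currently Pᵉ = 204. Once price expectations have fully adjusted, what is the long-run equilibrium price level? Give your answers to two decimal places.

Short run: with Pᵉ = 204, SRAS is Y = 2025 + 5P. Setting AD = SRAS gives 1055 = 16P, so P = 65.94 and Y = 3080 − 11P = 2354.69.
Output 2354.69 is below potential 3045, so over time expected prices fall and SRAS shifts right until Y returns to 3045.
Long run: Y = 3045 on the AD curve gives 3045 = 3080 − 11P, so P = 3.18.

Long-run P = 3.18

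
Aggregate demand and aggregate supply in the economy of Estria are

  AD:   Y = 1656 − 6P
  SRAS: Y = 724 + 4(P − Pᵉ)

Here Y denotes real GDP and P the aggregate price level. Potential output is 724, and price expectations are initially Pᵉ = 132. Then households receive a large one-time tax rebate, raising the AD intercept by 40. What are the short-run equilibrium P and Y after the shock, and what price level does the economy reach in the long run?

AD shifts right: new AD is Y = 1696 − 6P. With Pᵉ = 132, SRAS is Y = 196 + 4P.
Short run: 1696 − 6P = 196 + 4P gives 1500 = 10P, so P = 150 and Y = 1696 − 6·150 = 796.
Y = 796 is above potential 724; expectations adjust and SRAS shifts left until Y = 724.
Long run: on the new AD curve, 724 = 1696 − 6P gives P = 162.

Short run: P = 150, Y = 796. Long run: P = 162.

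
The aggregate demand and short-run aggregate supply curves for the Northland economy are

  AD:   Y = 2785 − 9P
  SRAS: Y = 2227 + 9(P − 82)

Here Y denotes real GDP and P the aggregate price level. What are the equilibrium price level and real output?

P = 72, Y = 2137

Write SRAS as Y = 2227 + 9P − 738 = 1489 + 9P.
Set AD = SRAS: 2785 − 9P = 1489 + 9P, so 1296 = 18P and P = 72.
Then Y = 2785 − 9·72 = 2137.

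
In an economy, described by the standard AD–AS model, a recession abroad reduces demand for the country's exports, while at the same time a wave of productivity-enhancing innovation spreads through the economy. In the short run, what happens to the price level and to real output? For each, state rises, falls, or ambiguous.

Price level: falls; output: ambiguous

The first event is a negative demand shock: AD shifts left, which by itself pushes P down and Y down.
The second is a favourable supply shock: SRAS shifts right, which by itself pushes P down and Y up.
Both shocks push P down, so P falls. The two shocks push Y in opposite directions, so the effect on Y is ambiguous.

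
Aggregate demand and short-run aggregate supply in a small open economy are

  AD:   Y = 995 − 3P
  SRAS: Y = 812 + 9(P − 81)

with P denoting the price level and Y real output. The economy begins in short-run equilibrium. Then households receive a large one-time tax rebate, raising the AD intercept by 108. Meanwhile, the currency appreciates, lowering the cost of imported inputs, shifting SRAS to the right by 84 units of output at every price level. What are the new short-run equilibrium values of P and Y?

After both shocks: AD is Y = 1103 − 3P and SRAS is Y = 167 + 9P.
Setting them equal: 936 = 12P, so P = 78.
Y = 1103 − 3·78 = 869.

P = 78, Y = 869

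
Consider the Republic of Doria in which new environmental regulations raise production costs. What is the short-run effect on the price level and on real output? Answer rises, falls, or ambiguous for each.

This is an adverse supply shock: SRAS shifts left.
Moving along the downward-sloping AD curve, P rises and Y falls.

Price level: rises; output: falls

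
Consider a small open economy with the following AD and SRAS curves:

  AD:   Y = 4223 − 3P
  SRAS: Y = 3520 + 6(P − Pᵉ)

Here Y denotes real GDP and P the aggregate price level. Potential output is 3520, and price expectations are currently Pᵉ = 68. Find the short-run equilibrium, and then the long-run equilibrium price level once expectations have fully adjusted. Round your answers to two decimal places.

Short run: with Pᵉ = 68, SRAS is Y = 3112 + 6P. Setting AD = SRAS gives 1111 = 9P, so P = 123.44 and Y = 4223 − 3P = 3852.67.
Output 3852.67 is above potential 3520, so over time expected prices rise and SRAS shifts left until Y returns to 3520.
Long run: Y = 3520 on the AD curve gives 3520 = 4223 − 3P, so P = 234.33.

Short run: P = 123.44, Y = 3852.67. Long run: P = 234.33.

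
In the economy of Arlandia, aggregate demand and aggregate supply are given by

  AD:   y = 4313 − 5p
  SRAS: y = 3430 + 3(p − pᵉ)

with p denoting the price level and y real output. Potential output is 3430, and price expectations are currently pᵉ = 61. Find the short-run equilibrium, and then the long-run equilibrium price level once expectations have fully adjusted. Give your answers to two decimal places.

Short run: with pᵉ = 61, SRAS is y = 3247 + 3p. Setting AD = SRAS gives 1066 = 8p, so p = 133.25 and y = 4313 − 5p = 3646.75.
Output 3646.75 is above potential 3430, so over time expected prices rise and SRAS shifts left until y returns to 3430.
Long run: y = 3430 on the AD curve gives 3430 = 4313 − 5p, so p = 176.60.

Short run: p = 133.25, y = 3646.75. Long run: p = 176.60.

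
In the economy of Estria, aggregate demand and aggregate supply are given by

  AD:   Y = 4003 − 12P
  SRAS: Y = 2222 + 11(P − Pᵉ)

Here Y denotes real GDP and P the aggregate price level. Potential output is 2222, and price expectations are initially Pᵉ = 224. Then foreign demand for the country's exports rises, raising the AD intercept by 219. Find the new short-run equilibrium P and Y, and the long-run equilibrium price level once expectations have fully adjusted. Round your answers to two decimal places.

Short run: P = 194.09, Y = 1892.96. Long run: P = 166.67.

AD shifts right: new AD is Y = 4222 − 12P. With Pᵉ = 224, SRAS is Y = 11P − 242.
Short run: 4222 − 12P = 11P − 242 gives 4464 = 23P, so P = 194.09 and Y = 4222 − 12P = 1892.96.
Y = 1892.96 is below potential 2222; expectations adjust and SRAS shifts right until Y = 2222.
Long run: on the new AD curve, 2222 = 4222 − 12P gives P = 166.67.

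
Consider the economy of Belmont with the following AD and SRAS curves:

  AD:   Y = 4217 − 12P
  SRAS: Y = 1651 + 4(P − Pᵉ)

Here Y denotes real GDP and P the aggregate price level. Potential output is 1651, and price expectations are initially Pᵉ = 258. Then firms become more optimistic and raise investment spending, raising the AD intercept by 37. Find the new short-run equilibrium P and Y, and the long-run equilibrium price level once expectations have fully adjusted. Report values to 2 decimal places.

Short run: P = 227.19, Y = 1527.75. Long run: P = 216.92.

AD shifts right: new AD is Y = 4254 − 12P. With Pᵉ = 258, SRAS is Y = 619 + 4P.
Short run: 4254 − 12P = 619 + 4P gives 3635 = 16P, so P = 227.19 and Y = 4254 − 12P = 1527.75.
Y = 1527.75 is below potential 1651; expectations adjust and SRAS shifts right until Y = 1651.
Long run: on the new AD curve, 1651 = 4254 − 12P gives P = 216.92.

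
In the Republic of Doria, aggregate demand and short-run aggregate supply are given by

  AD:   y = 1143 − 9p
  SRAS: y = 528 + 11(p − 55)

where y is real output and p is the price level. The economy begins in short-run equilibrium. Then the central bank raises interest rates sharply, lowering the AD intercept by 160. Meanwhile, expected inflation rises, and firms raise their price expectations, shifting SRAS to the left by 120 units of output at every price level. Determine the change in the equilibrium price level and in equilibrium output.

Δp = -2, Δy = -142

After both shocks: AD is y = 983 − 9p and SRAS is y = 11p − 197.
Setting them equal: 1180 = 20p, so p = 59.
y = 983 − 9·59 = 452.
Initially p = 61, y = 594, so Δp = -2 and Δy = -142.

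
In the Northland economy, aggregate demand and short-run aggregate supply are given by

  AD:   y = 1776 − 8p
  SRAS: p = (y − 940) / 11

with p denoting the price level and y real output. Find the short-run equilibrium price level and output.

Rearrange SRAS to y = 940 + 11p.
Set AD = SRAS: 1776 − 8p = 940 + 11p, so 836 = 19p and p = 44.
Then y = 1776 − 8·44 = 1424.

p = 44, y = 1424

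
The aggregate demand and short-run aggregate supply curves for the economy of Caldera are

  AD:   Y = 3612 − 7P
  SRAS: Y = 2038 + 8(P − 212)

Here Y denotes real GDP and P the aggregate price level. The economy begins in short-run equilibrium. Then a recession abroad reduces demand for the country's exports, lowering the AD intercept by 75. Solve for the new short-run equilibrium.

This is a negative demand shock: AD shifts left.
New AD: Y = 3537 − 7P.
SRAS can be written Y = 342 + 8P.
Set AD = SRAS: 3537 − 7P = 342 + 8P, so 3195 = 15P and P = 213.
Y = 3537 − 7·213 = 2046.

P = 213, Y = 2046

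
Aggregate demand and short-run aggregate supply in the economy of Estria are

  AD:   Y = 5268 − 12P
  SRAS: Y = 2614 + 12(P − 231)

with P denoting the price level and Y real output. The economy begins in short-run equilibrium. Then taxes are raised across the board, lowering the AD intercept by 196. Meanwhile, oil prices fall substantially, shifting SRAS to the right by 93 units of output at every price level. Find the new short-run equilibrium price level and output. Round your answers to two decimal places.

After both shocks: AD is Y = 5072 − 12P and SRAS is Y = 12P − 65.
Setting them equal: 5137 = 24P, so P = 214.04.
Substituting into AD, Y = 2503.50.

P = 214.04, Y = 2503.50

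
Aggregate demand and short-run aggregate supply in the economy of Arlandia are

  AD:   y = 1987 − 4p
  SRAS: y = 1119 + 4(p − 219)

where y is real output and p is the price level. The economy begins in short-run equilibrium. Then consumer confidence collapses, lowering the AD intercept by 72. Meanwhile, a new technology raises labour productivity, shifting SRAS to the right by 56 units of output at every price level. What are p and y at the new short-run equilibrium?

p = 202, y = 1107

After both shocks: AD is y = 1915 − 4p and SRAS is y = 299 + 4p.
Setting them equal: 1616 = 8p, so p = 202.
y = 1915 − 4·202 = 1107.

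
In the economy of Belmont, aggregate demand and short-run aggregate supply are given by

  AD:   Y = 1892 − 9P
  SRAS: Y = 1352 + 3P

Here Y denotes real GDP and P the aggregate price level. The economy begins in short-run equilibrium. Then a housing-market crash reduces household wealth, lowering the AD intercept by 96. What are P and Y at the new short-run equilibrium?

This is a negative demand shock: AD shifts left.
New AD: Y = 1796 − 9P.
Set AD = SRAS: 1796 − 9P = 1352 + 3P, so 444 = 12P and P = 37.
Y = 1796 − 9·37 = 1463.

P = 37, Y = 1463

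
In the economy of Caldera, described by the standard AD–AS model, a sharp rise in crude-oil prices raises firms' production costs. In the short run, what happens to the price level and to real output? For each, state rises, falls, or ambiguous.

This is an adverse supply shock: SRAS shifts left.
Moving along the downward-sloping AD curve, P rises and Y falls.

Price level: rises; output: falls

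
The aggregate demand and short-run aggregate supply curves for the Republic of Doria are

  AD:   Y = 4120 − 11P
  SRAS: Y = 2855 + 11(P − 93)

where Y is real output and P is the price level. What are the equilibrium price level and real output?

P = 104, Y = 2976

Write SRAS as Y = 2855 + 11P − 1023 = 1832 + 11P.
Set AD = SRAS: 4120 − 11P = 1832 + 11P, so 2288 = 22P and P = 104.
Then Y = 4120 − 11·104 = 2976.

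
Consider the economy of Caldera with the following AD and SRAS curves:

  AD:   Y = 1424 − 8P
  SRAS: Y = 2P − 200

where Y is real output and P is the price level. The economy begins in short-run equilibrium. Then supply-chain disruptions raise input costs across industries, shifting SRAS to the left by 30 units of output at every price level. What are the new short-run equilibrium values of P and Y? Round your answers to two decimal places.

This is a negative supply shock: SRAS shifts left.
New SRAS: Y = 2P − 230.
Set AD = SRAS: 1424 − 8P = 2P − 230, so 1654 = 10P and P = 165.40.
Substituting into AD, Y = 100.80.

P = 165.40, Y = 100.80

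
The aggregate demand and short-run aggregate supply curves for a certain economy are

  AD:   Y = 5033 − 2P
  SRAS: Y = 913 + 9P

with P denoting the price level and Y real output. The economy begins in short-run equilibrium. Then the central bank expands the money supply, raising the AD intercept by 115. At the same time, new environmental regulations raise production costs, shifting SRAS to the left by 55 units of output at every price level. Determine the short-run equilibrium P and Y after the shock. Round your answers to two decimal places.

After both shocks: AD is Y = 5148 − 2P and SRAS is Y = 858 + 9P.
Setting them equal: 4290 = 11P, so P = 390.00.
Substituting into AD, Y = 4368.00.

P = 390.00, Y = 4368.00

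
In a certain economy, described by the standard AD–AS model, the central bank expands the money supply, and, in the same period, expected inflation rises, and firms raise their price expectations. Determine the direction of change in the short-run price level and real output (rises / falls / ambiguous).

Price level: rises; output: ambiguous

The first event is a positive demand shock: AD shifts right, which by itself pushes P up and Y up.
The second is an adverse supply shock: SRAS shifts left, which by itself pushes P up and Y down.
Both shocks push P up, so P rises. The two shocks push Y in opposite directions, so the effect on Y is ambiguous.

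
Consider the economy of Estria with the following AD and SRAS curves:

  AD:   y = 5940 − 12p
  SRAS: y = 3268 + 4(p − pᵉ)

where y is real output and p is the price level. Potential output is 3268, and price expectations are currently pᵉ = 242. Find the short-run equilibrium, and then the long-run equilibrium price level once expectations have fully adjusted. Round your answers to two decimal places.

Short run: p = 227.50, y = 3210.00. Long run: p = 222.67.

Short run: with pᵉ = 242, SRAS is y = 2300 + 4p. Setting AD = SRAS gives 3640 = 16p, so p = 227.50 and y = 5940 − 12p = 3210.00.
Output 3210.00 is below potential 3268, so over time expected prices fall and SRAS shifts right until y returns to 3268.
Long run: y = 3268 on the AD curve gives 3268 = 5940 − 12p, so p = 222.67.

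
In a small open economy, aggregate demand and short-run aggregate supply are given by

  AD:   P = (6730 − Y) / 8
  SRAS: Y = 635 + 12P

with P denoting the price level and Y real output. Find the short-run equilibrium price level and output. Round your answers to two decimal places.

P = 304.75, Y = 4292.00

Rearrange AD to Y = 6730 − 8P.
Set AD = SRAS: 6730 − 8P = 635 + 12P, so 6095 = 20P and P = 304.75.
Substituting into AD, Y = 6730 − 8P = 4292.00.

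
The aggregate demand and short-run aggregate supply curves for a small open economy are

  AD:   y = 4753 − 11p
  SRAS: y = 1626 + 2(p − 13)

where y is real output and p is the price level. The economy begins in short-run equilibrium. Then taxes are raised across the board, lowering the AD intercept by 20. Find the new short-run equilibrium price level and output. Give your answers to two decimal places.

This is a negative demand shock: AD shifts left.
New AD: y = 4733 − 11p.
SRAS can be written y = 1600 + 2p.
Set AD = SRAS: 4733 − 11p = 1600 + 2p, so 3133 = 13p and p = 241.00.
Substituting into AD, y = 2082.00.

p = 241.00, y = 2082.00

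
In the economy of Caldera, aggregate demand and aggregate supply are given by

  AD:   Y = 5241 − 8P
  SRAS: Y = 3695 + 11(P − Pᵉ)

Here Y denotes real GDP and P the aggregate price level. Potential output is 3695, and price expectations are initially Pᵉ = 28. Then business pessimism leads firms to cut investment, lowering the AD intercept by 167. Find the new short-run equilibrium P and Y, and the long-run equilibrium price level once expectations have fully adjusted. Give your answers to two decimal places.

AD shifts left: new AD is Y = 5074 − 8P. With Pᵉ = 28, SRAS is Y = 3387 + 11P.
Short run: 5074 − 8P = 3387 + 11P gives 1687 = 19P, so P = 88.79 and Y = 5074 − 8P = 4363.68.
Y = 4363.68 is above potential 3695; expectations adjust and SRAS shifts left until Y = 3695.
Long run: on the new AD curve, 3695 = 5074 − 8P gives P = 172.38.

Short run: P = 88.79, Y = 4363.68. Long run: P = 172.38.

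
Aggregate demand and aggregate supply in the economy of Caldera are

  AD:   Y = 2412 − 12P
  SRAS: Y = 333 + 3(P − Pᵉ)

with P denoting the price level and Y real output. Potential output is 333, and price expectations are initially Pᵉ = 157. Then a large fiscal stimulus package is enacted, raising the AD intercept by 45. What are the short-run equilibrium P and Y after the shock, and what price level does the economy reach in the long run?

Short run: P = 173, Y = 381. Long run: P = 177.

AD shifts right: new AD is Y = 2457 − 12P. With Pᵉ = 157, SRAS is Y = 3P − 138.
Short run: 2457 − 12P = 3P − 138 gives 2595 = 15P, so P = 173 and Y = 2457 − 12·173 = 381.
Y = 381 is above potential 333; expectations adjust and SRAS shifts left until Y = 333.
Long run: on the new AD curve, 333 = 2457 − 12P gives P = 177.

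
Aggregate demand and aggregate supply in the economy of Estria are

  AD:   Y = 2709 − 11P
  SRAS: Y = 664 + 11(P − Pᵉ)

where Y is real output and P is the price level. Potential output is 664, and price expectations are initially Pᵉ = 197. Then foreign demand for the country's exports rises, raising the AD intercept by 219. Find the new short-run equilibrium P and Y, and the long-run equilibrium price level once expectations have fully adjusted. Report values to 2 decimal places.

AD shifts right: new AD is Y = 2928 − 11P. With Pᵉ = 197, SRAS is Y = 11P − 1503.
Short run: 2928 − 11P = 11P − 1503 gives 4431 = 22P, so P = 201.41 and Y = 2928 − 11P = 712.50.
Y = 712.50 is above potential 664; expectations adjust and SRAS shifts left until Y = 664.
Long run: on the new AD curve, 664 = 2928 − 11P gives P = 205.82.

Short run: P = 201.41, Y = 712.50. Long run: P = 205.82.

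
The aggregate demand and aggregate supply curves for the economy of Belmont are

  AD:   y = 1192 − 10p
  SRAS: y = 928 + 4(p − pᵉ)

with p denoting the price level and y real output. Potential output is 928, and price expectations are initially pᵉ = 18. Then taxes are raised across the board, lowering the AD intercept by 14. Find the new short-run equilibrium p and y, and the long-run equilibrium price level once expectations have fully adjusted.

Short run: p = 23, y = 948. Long run: p = 25.

AD shifts left: new AD is y = 1178 − 10p. With pᵉ = 18, SRAS is y = 856 + 4p.
Short run: 1178 − 10p = 856 + 4p gives 322 = 14p, so p = 23 and y = 1178 − 10·23 = 948.
y = 948 is above potential 928; expectations adjust and SRAS shifts left until y = 928.
Long run: on the new AD curve, 928 = 1178 − 10p gives p = 25.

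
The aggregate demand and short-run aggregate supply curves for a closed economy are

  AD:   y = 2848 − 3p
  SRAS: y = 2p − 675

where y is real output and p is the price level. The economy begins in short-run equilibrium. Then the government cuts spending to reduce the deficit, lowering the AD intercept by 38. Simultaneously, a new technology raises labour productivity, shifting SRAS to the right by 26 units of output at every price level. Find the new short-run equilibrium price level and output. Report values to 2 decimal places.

p = 691.80, y = 734.60

After both shocks: AD is y = 2810 − 3p and SRAS is y = 2p − 649.
Setting them equal: 3459 = 5p, so p = 691.80.
Substituting into AD, y = 734.60.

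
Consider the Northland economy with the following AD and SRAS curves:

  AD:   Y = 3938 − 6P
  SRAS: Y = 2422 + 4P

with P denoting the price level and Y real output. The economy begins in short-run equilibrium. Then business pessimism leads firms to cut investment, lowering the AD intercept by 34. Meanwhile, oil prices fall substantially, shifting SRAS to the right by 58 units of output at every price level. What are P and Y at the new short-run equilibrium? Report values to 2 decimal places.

After both shocks: AD is Y = 3904 − 6P and SRAS is Y = 2480 + 4P.
Setting them equal: 1424 = 10P, so P = 142.40.
Substituting into AD, Y = 3049.60.

P = 142.40, Y = 3049.60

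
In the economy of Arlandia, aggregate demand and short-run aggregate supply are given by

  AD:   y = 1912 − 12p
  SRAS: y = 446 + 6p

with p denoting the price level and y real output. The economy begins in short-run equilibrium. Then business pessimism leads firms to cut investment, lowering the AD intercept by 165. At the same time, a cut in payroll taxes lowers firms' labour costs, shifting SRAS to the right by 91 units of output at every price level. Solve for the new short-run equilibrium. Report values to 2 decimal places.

After both shocks: AD is y = 1747 − 12p and SRAS is y = 537 + 6p.
Setting them equal: 1210 = 18p, so p = 67.22.
Substituting into AD, y = 940.33.

p = 67.22, y = 940.33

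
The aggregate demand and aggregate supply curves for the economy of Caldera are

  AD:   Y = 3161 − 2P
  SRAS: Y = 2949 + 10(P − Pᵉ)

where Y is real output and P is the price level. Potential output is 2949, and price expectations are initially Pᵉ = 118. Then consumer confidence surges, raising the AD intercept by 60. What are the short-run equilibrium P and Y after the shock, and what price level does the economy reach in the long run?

AD shifts right: new AD is Y = 3221 − 2P. With Pᵉ = 118, SRAS is Y = 1769 + 10P.
Short run: 3221 − 2P = 1769 + 10P gives 1452 = 12P, so P = 121 and Y = 3221 − 2·121 = 2979.
Y = 2979 is above potential 2949; expectations adjust and SRAS shifts left until Y = 2949.
Long run: on the new AD curve, 2949 = 3221 − 2P gives P = 136.

Short run: P = 121, Y = 2979. Long run: P = 136.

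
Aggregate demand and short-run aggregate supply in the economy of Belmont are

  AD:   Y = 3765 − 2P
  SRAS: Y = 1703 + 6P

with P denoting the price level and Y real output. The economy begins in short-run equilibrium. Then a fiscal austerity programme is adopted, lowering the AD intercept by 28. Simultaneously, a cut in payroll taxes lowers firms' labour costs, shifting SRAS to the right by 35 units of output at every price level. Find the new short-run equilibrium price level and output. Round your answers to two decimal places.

P = 249.88, Y = 3237.25

After both shocks: AD is Y = 3737 − 2P and SRAS is Y = 1738 + 6P.
Setting them equal: 1999 = 8P, so P = 249.88.
Substituting into AD, Y = 3237.25.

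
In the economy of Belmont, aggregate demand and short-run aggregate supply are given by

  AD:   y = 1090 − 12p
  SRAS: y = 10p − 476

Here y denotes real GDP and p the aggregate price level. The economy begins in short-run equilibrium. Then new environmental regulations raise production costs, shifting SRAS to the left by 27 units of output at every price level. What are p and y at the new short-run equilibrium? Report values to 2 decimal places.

p = 72.41, y = 221.09

This is a negative supply shock: SRAS shifts left.
New SRAS: y = 10p − 503.
Set AD = SRAS: 1090 − 12p = 10p − 503, so 1593 = 22p and p = 72.41.
Substituting into AD, y = 221.09.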